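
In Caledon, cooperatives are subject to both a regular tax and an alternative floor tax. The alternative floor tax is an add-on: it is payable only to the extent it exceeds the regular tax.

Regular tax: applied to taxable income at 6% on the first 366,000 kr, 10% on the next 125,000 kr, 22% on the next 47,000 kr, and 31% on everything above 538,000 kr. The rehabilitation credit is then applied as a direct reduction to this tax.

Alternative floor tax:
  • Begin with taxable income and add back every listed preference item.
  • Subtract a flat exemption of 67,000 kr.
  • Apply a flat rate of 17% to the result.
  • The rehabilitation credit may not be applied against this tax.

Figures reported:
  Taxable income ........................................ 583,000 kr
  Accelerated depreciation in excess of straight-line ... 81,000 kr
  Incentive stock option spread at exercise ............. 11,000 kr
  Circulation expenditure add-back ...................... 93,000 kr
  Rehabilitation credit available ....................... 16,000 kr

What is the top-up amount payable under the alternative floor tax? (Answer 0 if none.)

76,420 kr

Alternative floor tax:
  Adjusted income: 583,000 kr + 81,000 kr + 11,000 kr + 93,000 kr = 768,000 kr
  Less exemption 67,000 kr → base 701,000 kr
  701,000 kr × 17% = 119,170 kr

Regular tax:
  366,000 kr × 6% = 21,960 kr
  125,000 kr × 10% = 12,500 kr
  47,000 kr × 22% = 10,340 kr
  45,000 kr × 31% = 13,950 kr
  → 58,750 kr
  Less rehabilitation credit 16,000 kr → 42,750 kr

Excess of alternative floor tax over regular tax: 119,170 kr − 42,750 kr = 76,420 kr.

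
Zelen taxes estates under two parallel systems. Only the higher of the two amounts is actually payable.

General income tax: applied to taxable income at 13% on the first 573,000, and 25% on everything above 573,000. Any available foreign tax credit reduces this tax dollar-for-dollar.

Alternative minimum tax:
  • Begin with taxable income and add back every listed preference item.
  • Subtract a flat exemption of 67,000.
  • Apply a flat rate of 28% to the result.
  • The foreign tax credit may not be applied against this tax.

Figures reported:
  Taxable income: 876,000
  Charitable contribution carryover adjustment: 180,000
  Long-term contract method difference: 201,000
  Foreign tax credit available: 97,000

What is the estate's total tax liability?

Alternative minimum tax:
  Adjusted income: 876,000 + 180,000 + 201,000 = 1,257,000
  Less exemption 67,000 → base 1,190,000
  1,190,000 × 28% = 333,200

General income tax:
  573,000 × 13% = 74,490
  303,000 × 25% = 75,750
  → 150,240
  Less foreign tax credit 97,000 → 53,240

333,200 > 53,240, so the alternative minimum tax is the binding amount.

333,200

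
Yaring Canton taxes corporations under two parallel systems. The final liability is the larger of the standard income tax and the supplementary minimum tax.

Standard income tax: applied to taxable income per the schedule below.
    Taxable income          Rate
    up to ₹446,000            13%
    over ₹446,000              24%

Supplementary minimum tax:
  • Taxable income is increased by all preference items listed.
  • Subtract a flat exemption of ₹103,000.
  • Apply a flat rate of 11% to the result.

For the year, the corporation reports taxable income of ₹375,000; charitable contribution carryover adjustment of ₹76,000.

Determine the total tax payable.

Supplementary minimum tax:
  Adjusted income: ₹375,000 + ₹76,000 = ₹451,000
  Less exemption ₹103,000 → base ₹348,000
  ₹348,000 × 11% = ₹38,280

Standard income tax:
  ₹375,000 × 13% = ₹48,750

₹48,750 > ₹38,280, so the standard income tax governs.

₹48,750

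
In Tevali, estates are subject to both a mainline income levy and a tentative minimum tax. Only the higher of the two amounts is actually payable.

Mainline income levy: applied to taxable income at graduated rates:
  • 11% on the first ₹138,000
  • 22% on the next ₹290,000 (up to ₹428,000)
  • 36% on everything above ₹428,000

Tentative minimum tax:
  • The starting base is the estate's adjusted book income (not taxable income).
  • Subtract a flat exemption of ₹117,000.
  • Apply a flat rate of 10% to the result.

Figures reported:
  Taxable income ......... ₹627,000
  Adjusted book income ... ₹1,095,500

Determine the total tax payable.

₹150,620

Mainline income levy:
  ₹138,000 × 11% = ₹15,180
  ₹290,000 × 22% = ₹63,800
  ₹199,000 × 36% = ₹71,640
  → ₹150,620

Tentative minimum tax:
  Base (adjusted book income): ₹1,095,500
  Less exemption ₹117,000 → base ₹978,500
  ₹978,500 × 10% = ₹97,850

₹150,620 > ₹97,850, so the mainline income levy governs.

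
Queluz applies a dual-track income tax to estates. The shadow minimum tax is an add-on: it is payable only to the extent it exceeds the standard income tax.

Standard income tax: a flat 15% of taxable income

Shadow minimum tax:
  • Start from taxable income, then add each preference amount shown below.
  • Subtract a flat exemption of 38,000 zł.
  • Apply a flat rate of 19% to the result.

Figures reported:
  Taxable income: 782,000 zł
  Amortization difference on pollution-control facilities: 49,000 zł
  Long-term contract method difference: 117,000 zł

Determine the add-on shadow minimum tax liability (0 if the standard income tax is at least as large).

55,600 zł

Standard income tax:
  782,000 zł × 15% = 117,300 zł

Shadow minimum tax:
  Adjusted income: 782,000 zł + 49,000 zł + 117,000 zł = 948,000 zł
  Less exemption 38,000 zł → base 910,000 zł
  910,000 zł × 19% = 172,900 zł

Excess of shadow minimum tax over standard income tax: 172,900 zł − 117,300 zł = 55,600 zł.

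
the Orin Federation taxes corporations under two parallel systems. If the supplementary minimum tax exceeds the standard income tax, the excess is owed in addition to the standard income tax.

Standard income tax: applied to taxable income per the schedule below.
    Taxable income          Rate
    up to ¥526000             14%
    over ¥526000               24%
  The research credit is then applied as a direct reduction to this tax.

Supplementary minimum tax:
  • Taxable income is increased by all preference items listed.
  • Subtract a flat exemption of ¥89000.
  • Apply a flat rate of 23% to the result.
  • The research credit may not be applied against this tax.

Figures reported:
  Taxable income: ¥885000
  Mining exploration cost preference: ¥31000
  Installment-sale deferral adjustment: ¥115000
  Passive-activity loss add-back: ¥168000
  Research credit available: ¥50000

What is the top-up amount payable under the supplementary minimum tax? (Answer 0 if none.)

¥145500

Standard income tax:
  ¥526000 × 14% = ¥73640
  ¥359000 × 24% = ¥86160
  → ¥159800
  Less research credit ¥50000 → ¥109800

Supplementary minimum tax:
  Adjusted income: ¥885000 + ¥31000 + ¥115000 + ¥168000 = ¥1199000
  Less exemption ¥89000 → base ¥1110000
  ¥1110000 × 23% = ¥255300

Excess of supplementary minimum tax over standard income tax: ¥255300 − ¥109800 = ¥145500.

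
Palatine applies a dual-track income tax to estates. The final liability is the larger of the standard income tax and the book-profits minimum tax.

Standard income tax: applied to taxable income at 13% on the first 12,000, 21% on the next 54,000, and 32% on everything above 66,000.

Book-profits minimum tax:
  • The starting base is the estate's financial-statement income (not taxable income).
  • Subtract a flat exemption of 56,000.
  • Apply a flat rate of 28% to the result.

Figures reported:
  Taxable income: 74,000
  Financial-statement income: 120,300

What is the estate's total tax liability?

18,004

Standard income tax:
  12,000 × 13% = 1,560
  54,000 × 21% = 11,340
  8,000 × 32% = 2,560
  → 15,460

Book-profits minimum tax:
  Base (financial-statement income): 120,300
  Less exemption 56,000 → base 64,300
  64,300 × 28% = 18,004

18,004 > 15,460, so the book-profits minimum tax is the binding amount.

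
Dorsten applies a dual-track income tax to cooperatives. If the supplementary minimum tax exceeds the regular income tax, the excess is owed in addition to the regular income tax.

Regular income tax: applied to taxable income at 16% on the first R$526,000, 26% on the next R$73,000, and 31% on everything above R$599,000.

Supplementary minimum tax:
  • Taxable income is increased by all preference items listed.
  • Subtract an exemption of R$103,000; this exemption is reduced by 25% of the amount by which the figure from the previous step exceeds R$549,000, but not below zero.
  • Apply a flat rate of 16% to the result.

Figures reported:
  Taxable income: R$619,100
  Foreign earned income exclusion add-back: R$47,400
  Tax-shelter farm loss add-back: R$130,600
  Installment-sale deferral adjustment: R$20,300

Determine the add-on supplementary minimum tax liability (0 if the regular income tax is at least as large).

R$15,669

Regular income tax:
  R$526,000 × 16% = R$84,160
  R$73,000 × 26% = R$18,980
  R$20,100 × 31% = R$6,231
  → R$109,371

Supplementary minimum tax:
  Adjusted income: R$619,100 + R$47,400 + R$130,600 + R$20,300 = R$817,400
  Exemption: R$103,000 − 25% × (R$817,400 − R$549,000) = R$103,000 − R$67,100 = R$35,900
  Base: R$817,400 − R$35,900 = R$781,500
  R$781,500 × 16% = R$125,040

Excess of supplementary minimum tax over regular income tax: R$125,040 − R$109,371 = R$15,669.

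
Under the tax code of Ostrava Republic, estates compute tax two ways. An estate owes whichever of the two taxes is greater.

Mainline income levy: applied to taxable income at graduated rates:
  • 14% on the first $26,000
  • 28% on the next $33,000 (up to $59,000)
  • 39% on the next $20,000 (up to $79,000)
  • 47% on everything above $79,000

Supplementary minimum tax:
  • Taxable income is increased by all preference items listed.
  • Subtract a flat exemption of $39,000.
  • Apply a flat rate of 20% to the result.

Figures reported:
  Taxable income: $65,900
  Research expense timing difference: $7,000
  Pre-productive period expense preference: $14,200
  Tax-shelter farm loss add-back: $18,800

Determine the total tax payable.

Supplementary minimum tax:
  Adjusted income: $65,900 + $7,000 + $14,200 + $18,800 = $105,900
  Less exemption $39,000 → base $66,900
  $66,900 × 20% = $13,380

Mainline income levy:
  $26,000 × 14% = $3,640
  $33,000 × 28% = $9,240
  $6,900 × 39% = $2,691
  → $15,571

$15,571 > $13,380, so the mainline income levy governs.

$15,571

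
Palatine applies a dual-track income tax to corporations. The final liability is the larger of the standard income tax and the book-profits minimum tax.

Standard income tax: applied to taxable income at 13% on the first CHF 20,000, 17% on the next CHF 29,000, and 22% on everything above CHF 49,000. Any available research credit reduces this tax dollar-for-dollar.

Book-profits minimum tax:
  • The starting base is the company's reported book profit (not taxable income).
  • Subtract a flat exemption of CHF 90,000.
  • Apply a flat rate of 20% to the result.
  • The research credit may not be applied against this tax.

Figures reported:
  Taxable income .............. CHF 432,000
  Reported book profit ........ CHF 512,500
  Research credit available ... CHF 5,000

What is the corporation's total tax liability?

CHF 86,790

Standard income tax:
  CHF 20,000 × 13% = CHF 2,600
  CHF 29,000 × 17% = CHF 4,930
  CHF 383,000 × 22% = CHF 84,260
  → CHF 91,790
  Less research credit CHF 5,000 → CHF 86,790

Book-profits minimum tax:
  Base (reported book profit): CHF 512,500
  Less exemption CHF 90,000 → base CHF 422,500
  CHF 422,500 × 20% = CHF 84,500

CHF 86,790 > CHF 84,500, so the standard income tax governs.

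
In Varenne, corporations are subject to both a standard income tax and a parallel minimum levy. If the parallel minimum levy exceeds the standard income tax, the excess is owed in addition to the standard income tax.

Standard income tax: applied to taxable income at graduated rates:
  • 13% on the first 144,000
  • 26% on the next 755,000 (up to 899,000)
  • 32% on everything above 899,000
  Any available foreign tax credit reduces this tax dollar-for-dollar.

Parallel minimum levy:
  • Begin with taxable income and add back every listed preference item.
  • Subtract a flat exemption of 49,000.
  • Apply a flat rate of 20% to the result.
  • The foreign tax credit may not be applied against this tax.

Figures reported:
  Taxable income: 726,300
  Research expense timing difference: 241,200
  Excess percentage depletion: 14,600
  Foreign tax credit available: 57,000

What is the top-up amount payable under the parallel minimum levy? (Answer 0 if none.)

73,502

Standard income tax:
  144,000 × 13% = 18,720
  582,300 × 26% = 151,398
  → 170,118
  Less foreign tax credit 57,000 → 113,118

Parallel minimum levy:
  Adjusted income: 726,300 + 241,200 + 14,600 = 982,100
  Less exemption 49,000 → base 933,100
  933,100 × 20% = 186,620

Excess of parallel minimum levy over standard income tax: 186,620 − 113,118 = 73,502.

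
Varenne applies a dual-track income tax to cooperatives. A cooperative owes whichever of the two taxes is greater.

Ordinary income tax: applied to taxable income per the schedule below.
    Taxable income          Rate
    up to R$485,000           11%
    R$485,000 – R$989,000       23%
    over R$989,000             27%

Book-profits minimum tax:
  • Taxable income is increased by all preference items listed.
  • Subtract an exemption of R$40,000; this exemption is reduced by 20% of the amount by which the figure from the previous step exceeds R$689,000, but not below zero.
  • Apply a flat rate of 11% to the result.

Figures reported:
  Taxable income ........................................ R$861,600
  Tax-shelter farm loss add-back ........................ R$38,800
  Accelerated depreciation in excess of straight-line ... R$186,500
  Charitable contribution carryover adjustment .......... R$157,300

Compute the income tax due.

Ordinary income tax:
  R$485,000 × 11% = R$53,350
  R$376,600 × 23% = R$86,618
  → R$139,968

Book-profits minimum tax:
  Adjusted income: R$861,600 + R$38,800 + R$186,500 + R$157,300 = R$1,244,200
  Exemption: 20% × (R$1,244,200 − R$689,000) = R$111,040 ≥ R$40,000, so the exemption is fully phased out
  Base: R$1,244,200 − R$0 = R$1,244,200
  R$1,244,200 × 11% = R$136,862

R$139,968 > R$136,862, so the ordinary income tax governs.

R$139,968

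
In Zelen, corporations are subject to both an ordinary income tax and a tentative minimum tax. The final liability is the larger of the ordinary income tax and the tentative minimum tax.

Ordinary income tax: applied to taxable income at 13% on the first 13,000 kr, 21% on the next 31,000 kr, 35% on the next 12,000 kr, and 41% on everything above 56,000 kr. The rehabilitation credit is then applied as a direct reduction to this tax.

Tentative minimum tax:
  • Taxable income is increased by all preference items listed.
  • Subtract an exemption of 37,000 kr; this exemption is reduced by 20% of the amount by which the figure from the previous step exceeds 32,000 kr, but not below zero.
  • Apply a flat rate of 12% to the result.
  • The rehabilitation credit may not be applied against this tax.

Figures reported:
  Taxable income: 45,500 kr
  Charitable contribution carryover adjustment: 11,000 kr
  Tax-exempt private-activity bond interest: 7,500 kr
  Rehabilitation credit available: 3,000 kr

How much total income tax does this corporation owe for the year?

Ordinary income tax:
  13,000 kr × 13% = 1,690 kr
  31,000 kr × 21% = 6,510 kr
  1,500 kr × 35% = 525 kr
  → 8,725 kr
  Less rehabilitation credit 3,000 kr → 5,725 kr

Tentative minimum tax:
  Adjusted income: 45,500 kr + 11,000 kr + 7,500 kr = 64,000 kr
  Exemption: 37,000 kr − 20% × (64,000 kr − 32,000 kr) = 37,000 kr − 6,400 kr = 30,600 kr
  Base: 64,000 kr − 30,600 kr = 33,400 kr
  33,400 kr × 12% = 4,008 kr

5,725 kr > 4,008 kr, so the ordinary income tax governs.

5,725 kr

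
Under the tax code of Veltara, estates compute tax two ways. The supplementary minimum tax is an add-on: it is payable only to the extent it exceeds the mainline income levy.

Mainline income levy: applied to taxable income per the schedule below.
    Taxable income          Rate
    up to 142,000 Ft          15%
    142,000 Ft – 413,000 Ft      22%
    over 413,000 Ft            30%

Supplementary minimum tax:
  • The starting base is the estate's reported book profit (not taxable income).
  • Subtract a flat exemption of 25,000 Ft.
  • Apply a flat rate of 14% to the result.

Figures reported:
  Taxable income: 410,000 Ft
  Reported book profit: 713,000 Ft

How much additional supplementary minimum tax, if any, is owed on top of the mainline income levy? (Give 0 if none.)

16,060 Ft

Supplementary minimum tax:
  Base (reported book profit): 713,000 Ft
  Less exemption 25,000 Ft → base 688,000 Ft
  688,000 Ft × 14% = 96,320 Ft

Mainline income levy:
  142,000 Ft × 15% = 21,300 Ft
  268,000 Ft × 22% = 58,960 Ft
  → 80,260 Ft

Excess of supplementary minimum tax over mainline income levy: 96,320 Ft − 80,260 Ft = 16,060 Ft.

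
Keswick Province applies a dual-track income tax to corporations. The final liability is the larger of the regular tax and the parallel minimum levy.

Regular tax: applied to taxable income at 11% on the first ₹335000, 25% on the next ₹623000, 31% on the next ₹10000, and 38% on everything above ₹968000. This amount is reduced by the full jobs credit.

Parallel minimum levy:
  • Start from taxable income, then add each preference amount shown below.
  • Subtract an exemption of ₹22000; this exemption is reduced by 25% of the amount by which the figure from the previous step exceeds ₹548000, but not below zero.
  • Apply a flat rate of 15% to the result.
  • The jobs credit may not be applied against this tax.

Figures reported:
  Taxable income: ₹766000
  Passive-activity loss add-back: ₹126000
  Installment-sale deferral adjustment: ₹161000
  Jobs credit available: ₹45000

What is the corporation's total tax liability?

Regular tax:
  ₹335000 × 11% = ₹36850
  ₹431000 × 25% = ₹107750
  → ₹144600
  Less jobs credit ₹45000 → ₹99600

Parallel minimum levy:
  Adjusted income: ₹766000 + ₹126000 + ₹161000 = ₹1053000
  Exemption: 25% × (₹1053000 − ₹548000) = ₹126250 ≥ ₹22000, so the exemption is fully phased out
  Base: ₹1053000 − ₹0 = ₹1053000
  ₹1053000 × 15% = ₹157950

₹157950 > ₹99600, so the parallel minimum levy is the binding amount.

₹157950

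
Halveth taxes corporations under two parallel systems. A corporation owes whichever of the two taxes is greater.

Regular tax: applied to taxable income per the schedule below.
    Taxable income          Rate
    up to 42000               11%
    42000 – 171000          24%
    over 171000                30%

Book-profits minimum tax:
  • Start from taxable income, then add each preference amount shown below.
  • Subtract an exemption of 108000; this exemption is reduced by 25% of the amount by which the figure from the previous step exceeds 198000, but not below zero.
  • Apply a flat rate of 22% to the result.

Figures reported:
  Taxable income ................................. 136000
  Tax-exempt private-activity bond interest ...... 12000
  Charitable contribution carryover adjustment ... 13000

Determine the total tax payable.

Regular tax:
  42000 × 11% = 4620
  94000 × 24% = 22560
  → 27180

Book-profits minimum tax:
  Adjusted income: 136000 + 12000 + 13000 = 161000
  Exemption: 161000 ≤ 198000, so full 108000 applies
  Base: 161000 − 108000 = 53000
  53000 × 22% = 11660

27180 > 11660, so the regular tax governs.

27180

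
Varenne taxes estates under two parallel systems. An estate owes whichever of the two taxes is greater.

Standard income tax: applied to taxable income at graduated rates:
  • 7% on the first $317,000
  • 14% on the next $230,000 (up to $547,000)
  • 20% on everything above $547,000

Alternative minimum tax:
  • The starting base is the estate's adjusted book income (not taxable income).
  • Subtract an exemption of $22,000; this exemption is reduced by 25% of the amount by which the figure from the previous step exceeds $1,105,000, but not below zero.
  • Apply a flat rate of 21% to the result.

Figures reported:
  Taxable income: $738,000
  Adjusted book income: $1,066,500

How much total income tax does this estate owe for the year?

Alternative minimum tax:
  Base (adjusted book income): $1,066,500
  Exemption: $1,066,500 ≤ $1,105,000, so full $22,000 applies
  Base: $1,066,500 − $22,000 = $1,044,500
  $1,044,500 × 21% = $219,345

Standard income tax:
  $317,000 × 7% = $22,190
  $230,000 × 14% = $32,200
  $191,000 × 20% = $38,200
  → $92,590

$219,345 > $92,590, so the alternative minimum tax is the binding amount.

$219,345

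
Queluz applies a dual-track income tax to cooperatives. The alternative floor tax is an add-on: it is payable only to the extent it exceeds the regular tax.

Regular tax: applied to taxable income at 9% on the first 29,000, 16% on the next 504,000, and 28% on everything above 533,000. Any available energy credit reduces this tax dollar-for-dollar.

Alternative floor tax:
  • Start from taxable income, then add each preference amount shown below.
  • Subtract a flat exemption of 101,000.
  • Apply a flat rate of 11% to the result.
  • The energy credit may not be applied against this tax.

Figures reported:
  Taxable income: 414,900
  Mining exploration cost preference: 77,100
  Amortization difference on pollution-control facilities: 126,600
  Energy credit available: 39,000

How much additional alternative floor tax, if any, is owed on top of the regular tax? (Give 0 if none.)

31,582

Regular tax:
  29,000 × 9% = 2,610
  385,900 × 16% = 61,744
  → 64,354
  Less energy credit 39,000 → 25,354

Alternative floor tax:
  Adjusted income: 414,900 + 77,100 + 126,600 = 618,600
  Less exemption 101,000 → base 517,600
  517,600 × 11% = 56,936

Excess of alternative floor tax over regular tax: 56,936 − 25,354 = 31,582.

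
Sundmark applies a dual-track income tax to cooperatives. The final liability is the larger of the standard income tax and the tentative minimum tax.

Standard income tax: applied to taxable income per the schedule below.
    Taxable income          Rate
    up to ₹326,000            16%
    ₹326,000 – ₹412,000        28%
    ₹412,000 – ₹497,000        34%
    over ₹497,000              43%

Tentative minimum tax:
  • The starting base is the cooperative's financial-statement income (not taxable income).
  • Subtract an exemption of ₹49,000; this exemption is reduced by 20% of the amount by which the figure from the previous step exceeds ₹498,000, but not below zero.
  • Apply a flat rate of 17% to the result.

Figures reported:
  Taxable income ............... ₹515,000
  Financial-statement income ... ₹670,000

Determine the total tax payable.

₹112,880

Standard income tax:
  ₹326,000 × 16% = ₹52,160
  ₹86,000 × 28% = ₹24,080
  ₹85,000 × 34% = ₹28,900
  ₹18,000 × 43% = ₹7,740
  → ₹112,880

Tentative minimum tax:
  Base (financial-statement income): ₹670,000
  Exemption: ₹49,000 − 20% × (₹670,000 − ₹498,000) = ₹49,000 − ₹34,400 = ₹14,600
  Base: ₹670,000 − ₹14,600 = ₹655,400
  ₹655,400 × 17% = ₹111,418

₹112,880 > ₹111,418, so the standard income tax governs.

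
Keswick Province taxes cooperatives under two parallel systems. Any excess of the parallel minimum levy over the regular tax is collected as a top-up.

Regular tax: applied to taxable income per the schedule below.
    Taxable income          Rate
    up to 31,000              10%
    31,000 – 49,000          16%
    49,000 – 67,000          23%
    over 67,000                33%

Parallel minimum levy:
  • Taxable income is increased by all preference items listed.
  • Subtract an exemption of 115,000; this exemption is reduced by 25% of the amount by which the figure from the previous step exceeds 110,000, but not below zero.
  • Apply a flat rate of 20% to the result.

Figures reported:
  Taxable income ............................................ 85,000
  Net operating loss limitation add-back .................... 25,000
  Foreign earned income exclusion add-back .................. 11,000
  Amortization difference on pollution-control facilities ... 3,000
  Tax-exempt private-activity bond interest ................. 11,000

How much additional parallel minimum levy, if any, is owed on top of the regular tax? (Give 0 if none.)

0

Parallel minimum levy:
  Adjusted income: 85,000 + 25,000 + 11,000 + 3,000 + 11,000 = 135,000
  Exemption: 115,000 − 25% × (135,000 − 110,000) = 115,000 − 6,250 = 108,750
  Base: 135,000 − 108,750 = 26,250
  26,250 × 20% = 5,250

Regular tax:
  31,000 × 10% = 3,100
  18,000 × 16% = 2,880
  18,000 × 23% = 4,140
  18,000 × 33% = 5,940
  → 16,060

5,250 ≤ 16,060, so no add-on is due.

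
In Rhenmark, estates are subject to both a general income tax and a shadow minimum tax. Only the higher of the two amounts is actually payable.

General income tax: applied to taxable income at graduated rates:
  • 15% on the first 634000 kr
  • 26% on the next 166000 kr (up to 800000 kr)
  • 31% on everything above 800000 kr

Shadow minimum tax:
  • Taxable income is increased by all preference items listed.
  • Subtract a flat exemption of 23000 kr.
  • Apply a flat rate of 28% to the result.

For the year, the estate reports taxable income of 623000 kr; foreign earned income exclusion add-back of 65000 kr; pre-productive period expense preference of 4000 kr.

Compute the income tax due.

General income tax:
  623000 kr × 15% = 93450 kr

Shadow minimum tax:
  Adjusted income: 623000 kr + 65000 kr + 4000 kr = 692000 kr
  Less exemption 23000 kr → base 669000 kr
  669000 kr × 28% = 187320 kr

187320 kr > 93450 kr, so the shadow minimum tax is the binding amount.

187320 kr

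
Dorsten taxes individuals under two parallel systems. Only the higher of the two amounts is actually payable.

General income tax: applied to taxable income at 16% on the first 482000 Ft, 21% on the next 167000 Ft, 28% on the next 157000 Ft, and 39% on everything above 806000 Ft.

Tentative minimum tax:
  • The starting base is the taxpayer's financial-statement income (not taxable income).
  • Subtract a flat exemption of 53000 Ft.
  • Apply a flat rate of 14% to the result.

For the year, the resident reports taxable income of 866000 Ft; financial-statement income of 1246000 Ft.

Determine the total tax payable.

General income tax:
  482000 Ft × 16% = 77120 Ft
  167000 Ft × 21% = 35070 Ft
  157000 Ft × 28% = 43960 Ft
  60000 Ft × 39% = 23400 Ft
  → 179550 Ft

Tentative minimum tax:
  Base (financial-statement income): 1246000 Ft
  Less exemption 53000 Ft → base 1193000 Ft
  1193000 Ft × 14% = 167020 Ft

179550 Ft > 167020 Ft, so the general income tax governs.

179550 Ft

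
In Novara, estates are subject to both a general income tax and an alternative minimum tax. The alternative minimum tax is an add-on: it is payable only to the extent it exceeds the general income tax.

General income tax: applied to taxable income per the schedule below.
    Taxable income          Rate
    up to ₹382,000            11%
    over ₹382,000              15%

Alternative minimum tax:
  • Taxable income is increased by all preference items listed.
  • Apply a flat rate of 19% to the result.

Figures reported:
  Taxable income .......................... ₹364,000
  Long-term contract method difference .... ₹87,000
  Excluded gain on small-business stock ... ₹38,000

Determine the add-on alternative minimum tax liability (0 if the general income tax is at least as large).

Alternative minimum tax:
  Adjusted income: ₹364,000 + ₹87,000 + ₹38,000 = ₹489,000
  ₹489,000 × 19% = ₹92,910

General income tax:
  ₹364,000 × 11% = ₹40,040

Excess of alternative minimum tax over general income tax: ₹92,910 − ₹40,040 = ₹52,870.

₹52,870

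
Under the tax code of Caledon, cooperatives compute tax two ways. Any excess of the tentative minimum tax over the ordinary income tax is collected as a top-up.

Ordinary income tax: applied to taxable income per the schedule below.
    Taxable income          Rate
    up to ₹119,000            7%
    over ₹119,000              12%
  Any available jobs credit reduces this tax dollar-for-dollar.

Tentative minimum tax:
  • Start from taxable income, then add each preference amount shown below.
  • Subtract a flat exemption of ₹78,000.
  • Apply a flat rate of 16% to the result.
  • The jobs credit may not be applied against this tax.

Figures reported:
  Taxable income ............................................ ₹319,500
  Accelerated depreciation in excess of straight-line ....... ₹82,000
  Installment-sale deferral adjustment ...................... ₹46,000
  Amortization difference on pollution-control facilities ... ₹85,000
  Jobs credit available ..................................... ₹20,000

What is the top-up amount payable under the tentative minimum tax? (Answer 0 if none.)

₹60,330

Tentative minimum tax:
  Adjusted income: ₹319,500 + ₹82,000 + ₹46,000 + ₹85,000 = ₹532,500
  Less exemption ₹78,000 → base ₹454,500
  ₹454,500 × 16% = ₹72,720

Ordinary income tax:
  ₹119,000 × 7% = ₹8,330
  ₹200,500 × 12% = ₹24,060
  → ₹32,390
  Less jobs credit ₹20,000 → ₹12,390

Excess of tentative minimum tax over ordinary income tax: ₹72,720 − ₹12,390 = ₹60,330.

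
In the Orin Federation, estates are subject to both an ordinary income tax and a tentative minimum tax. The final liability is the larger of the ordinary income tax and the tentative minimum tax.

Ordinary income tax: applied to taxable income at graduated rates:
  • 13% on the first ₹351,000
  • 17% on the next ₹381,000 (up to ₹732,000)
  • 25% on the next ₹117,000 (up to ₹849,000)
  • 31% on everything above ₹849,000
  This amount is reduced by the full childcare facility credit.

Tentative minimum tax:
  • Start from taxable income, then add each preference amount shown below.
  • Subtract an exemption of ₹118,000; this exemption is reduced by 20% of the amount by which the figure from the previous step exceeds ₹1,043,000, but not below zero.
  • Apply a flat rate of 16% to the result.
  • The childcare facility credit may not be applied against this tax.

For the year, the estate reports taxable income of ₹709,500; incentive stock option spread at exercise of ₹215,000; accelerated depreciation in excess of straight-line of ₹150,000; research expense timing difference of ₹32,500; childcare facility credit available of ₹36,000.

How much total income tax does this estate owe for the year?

Tentative minimum tax:
  Adjusted income: ₹709,500 + ₹215,000 + ₹150,000 + ₹32,500 = ₹1,107,000
  Exemption: ₹118,000 − 20% × (₹1,107,000 − ₹1,043,000) = ₹118,000 − ₹12,800 = ₹105,200
  Base: ₹1,107,000 − ₹105,200 = ₹1,001,800
  ₹1,001,800 × 16% = ₹160,288

Ordinary income tax:
  ₹351,000 × 13% = ₹45,630
  ₹358,500 × 17% = ₹60,945
  → ₹106,575
  Less childcare facility credit ₹36,000 → ₹70,575

₹160,288 > ₹70,575, so the tentative minimum tax is the binding amount.

₹160,288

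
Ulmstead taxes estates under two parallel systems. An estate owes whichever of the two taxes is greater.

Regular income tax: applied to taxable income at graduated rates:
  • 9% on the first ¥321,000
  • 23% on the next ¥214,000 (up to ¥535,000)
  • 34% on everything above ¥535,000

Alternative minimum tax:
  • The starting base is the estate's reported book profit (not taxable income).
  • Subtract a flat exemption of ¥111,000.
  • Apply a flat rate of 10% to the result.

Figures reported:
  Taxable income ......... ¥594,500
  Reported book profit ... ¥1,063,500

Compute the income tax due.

Regular income tax:
  ¥321,000 × 9% = ¥28,890
  ¥214,000 × 23% = ¥49,220
  ¥59,500 × 34% = ¥20,230
  → ¥98,340

Alternative minimum tax:
  Base (reported book profit): ¥1,063,500
  Less exemption ¥111,000 → base ¥952,500
  ¥952,500 × 10% = ¥95,250

¥98,340 > ¥95,250, so the regular income tax governs.

¥98,340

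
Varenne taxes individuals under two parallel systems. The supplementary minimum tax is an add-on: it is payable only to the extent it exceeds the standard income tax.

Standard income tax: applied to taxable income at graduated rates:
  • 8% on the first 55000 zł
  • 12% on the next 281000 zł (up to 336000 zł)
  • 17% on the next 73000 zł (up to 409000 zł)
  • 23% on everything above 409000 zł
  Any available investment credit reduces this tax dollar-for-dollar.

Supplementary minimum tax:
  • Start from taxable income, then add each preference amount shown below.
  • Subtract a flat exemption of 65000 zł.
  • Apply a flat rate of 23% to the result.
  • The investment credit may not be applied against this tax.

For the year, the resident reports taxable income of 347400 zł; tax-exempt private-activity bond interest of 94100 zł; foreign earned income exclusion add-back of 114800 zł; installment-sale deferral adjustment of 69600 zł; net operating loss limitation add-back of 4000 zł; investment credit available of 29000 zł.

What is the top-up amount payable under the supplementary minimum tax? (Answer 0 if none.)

Standard income tax:
  55000 zł × 8% = 4400 zł
  281000 zł × 12% = 33720 zł
  11400 zł × 17% = 1938 zł
  → 40058 zł
  Less investment credit 29000 zł → 11058 zł

Supplementary minimum tax:
  Adjusted income: 347400 zł + 94100 zł + 114800 zł + 69600 zł + 4000 zł = 629900 zł
  Less exemption 65000 zł → base 564900 zł
  564900 zł × 23% = 129927 zł

Excess of supplementary minimum tax over standard income tax: 129927 zł − 11058 zł = 118869 zł.

118869 zł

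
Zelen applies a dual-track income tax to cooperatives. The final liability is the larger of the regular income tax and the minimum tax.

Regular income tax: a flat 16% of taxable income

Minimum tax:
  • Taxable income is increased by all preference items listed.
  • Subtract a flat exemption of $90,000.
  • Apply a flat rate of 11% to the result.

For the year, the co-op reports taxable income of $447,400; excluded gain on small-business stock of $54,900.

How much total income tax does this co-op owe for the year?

Minimum tax:
  Adjusted income: $447,400 + $54,900 = $502,300
  Less exemption $90,000 → base $412,300
  $412,300 × 11% = $45,353

Regular income tax:
  $447,400 × 16% = $71,584

$71,584 > $45,353, so the regular income tax governs.

$71,584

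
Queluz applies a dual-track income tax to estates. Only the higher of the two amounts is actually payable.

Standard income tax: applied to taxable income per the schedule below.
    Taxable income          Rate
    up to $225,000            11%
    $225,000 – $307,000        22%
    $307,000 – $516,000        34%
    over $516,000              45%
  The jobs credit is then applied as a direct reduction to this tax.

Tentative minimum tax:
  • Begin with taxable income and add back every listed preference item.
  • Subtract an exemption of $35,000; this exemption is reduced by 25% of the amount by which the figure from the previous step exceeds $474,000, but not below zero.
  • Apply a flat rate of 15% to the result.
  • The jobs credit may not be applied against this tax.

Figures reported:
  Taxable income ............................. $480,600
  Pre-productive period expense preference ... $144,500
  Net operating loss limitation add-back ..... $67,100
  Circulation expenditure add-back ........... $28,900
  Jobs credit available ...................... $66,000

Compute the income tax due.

Standard income tax:
  $225,000 × 11% = $24,750
  $82,000 × 22% = $18,040
  $173,600 × 34% = $59,024
  → $101,814
  Less jobs credit $66,000 → $35,814

Tentative minimum tax:
  Adjusted income: $480,600 + $144,500 + $67,100 + $28,900 = $721,100
  Exemption: 25% × ($721,100 − $474,000) = $61,775 ≥ $35,000, so the exemption is fully phased out
  Base: $721,100 − $0 = $721,100
  $721,100 × 15% = $108,165

$108,165 > $35,814, so the tentative minimum tax is the binding amount.

$108,165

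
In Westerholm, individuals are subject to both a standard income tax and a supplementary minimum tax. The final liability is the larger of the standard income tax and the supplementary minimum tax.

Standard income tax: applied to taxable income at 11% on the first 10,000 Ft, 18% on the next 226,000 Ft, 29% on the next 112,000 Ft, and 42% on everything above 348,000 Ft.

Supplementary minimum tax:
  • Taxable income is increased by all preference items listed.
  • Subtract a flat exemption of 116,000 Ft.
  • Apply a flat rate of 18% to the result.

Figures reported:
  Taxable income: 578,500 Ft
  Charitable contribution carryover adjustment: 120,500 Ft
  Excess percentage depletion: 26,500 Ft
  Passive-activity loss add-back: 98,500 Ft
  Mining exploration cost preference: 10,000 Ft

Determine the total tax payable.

171,070 Ft

Supplementary minimum tax:
  Adjusted income: 578,500 Ft + 120,500 Ft + 26,500 Ft + 98,500 Ft + 10,000 Ft = 834,000 Ft
  Less exemption 116,000 Ft → base 718,000 Ft
  718,000 Ft × 18% = 129,240 Ft

Standard income tax:
  10,000 Ft × 11% = 1,100 Ft
  226,000 Ft × 18% = 40,680 Ft
  112,000 Ft × 29% = 32,480 Ft
  230,500 Ft × 42% = 96,810 Ft
  → 171,070 Ft

171,070 Ft > 129,240 Ft, so the standard income tax governs.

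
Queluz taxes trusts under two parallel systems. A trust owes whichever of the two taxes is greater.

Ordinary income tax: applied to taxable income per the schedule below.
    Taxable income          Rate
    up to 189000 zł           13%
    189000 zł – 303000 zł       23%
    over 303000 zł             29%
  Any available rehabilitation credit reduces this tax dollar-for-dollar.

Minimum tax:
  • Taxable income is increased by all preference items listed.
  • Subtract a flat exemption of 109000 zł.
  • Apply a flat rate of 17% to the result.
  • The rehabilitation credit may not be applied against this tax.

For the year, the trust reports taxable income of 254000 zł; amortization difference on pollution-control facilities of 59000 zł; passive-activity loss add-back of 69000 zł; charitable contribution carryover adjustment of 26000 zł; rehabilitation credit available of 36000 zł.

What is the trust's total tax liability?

50830 zł

Minimum tax:
  Adjusted income: 254000 zł + 59000 zł + 69000 zł + 26000 zł = 408000 zł
  Less exemption 109000 zł → base 299000 zł
  299000 zł × 17% = 50830 zł

Ordinary income tax:
  189000 zł × 13% = 24570 zł
  65000 zł × 23% = 14950 zł
  → 39520 zł
  Less rehabilitation credit 36000 zł → 3520 zł

50830 zł > 3520 zł, so the minimum tax is the binding amount.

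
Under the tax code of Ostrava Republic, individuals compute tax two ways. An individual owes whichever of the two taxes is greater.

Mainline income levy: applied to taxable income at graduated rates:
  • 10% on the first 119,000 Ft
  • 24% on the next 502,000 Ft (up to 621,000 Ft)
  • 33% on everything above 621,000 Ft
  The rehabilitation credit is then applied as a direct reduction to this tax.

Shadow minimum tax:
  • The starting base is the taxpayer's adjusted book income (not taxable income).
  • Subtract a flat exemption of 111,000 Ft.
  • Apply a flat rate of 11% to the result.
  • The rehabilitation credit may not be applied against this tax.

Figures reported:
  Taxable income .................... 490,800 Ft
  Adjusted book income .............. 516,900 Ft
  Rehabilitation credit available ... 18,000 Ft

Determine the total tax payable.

Shadow minimum tax:
  Base (adjusted book income): 516,900 Ft
  Less exemption 111,000 Ft → base 405,900 Ft
  405,900 Ft × 11% = 44,649 Ft

Mainline income levy:
  119,000 Ft × 10% = 11,900 Ft
  371,800 Ft × 24% = 89,232 Ft
  → 101,132 Ft
  Less rehabilitation credit 18,000 Ft → 83,132 Ft

83,132 Ft > 44,649 Ft, so the mainline income levy governs.

83,132 Ft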